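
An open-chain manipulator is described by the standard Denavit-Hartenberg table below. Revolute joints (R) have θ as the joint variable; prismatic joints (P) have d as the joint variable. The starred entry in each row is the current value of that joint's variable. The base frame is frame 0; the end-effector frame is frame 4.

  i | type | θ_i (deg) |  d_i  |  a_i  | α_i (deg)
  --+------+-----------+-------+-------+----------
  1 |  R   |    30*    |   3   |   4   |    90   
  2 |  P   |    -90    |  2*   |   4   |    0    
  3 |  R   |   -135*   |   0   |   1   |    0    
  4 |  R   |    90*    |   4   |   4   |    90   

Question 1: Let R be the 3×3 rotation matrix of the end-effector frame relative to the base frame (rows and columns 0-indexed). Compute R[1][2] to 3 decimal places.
-0.354

End-effector z-axis (col 2 of R) = (-0.6124,-0.3536,0.7071)
R[1][2] = -0.3536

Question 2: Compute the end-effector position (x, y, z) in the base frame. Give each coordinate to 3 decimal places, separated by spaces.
3.402 -4.964 -3.121

after link 1: o_1 = (3.4641, 2.0000, 3.0000)
after link 2: o_2 = (4.4641, 0.2679, -1.0000)
after link 3: o_3 = (3.8517, -0.0856, -0.2929)
after link 4: o_4 = (3.4022, -4.9639, -3.1213)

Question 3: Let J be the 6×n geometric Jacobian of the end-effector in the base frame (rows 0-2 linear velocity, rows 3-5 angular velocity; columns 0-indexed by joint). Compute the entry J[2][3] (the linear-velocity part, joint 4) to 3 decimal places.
-2.828

axis z_3 = (0.5000,-0.8660,0.0000); lever o_n−o_3 = (-0.4495,-4.8783,-2.8284)
cross product → J_v[:, 3] = (2.4495,1.4142,-2.8284)
J_ω[:, 3] = z_3
entry J[2][3] = -2.8284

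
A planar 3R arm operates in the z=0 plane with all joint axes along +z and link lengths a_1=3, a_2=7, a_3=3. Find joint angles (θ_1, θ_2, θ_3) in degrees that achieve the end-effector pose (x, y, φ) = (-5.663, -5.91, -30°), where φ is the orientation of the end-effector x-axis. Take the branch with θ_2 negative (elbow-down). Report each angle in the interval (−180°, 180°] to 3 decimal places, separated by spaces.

-119.991 -45.010 135.000

wrist centre = target − a_3·(cos φ, sin φ) = (-8.2611, -4.4100)
cos θ_2 = (87.6935−3²−7²)/(2·3·7) = 0.7070; θ_2 = -45.0097° (elbow-down)
β = atan2(-4.4100,-8.2611) = -151.9054°; ψ = atan2(-4.9506,7.9489) = -31.9146°
θ_1 = β − ψ = -119.9908°
θ_3 = φ − θ_1 − θ_2 = 135.0004° (wrapped to (-180°,180°])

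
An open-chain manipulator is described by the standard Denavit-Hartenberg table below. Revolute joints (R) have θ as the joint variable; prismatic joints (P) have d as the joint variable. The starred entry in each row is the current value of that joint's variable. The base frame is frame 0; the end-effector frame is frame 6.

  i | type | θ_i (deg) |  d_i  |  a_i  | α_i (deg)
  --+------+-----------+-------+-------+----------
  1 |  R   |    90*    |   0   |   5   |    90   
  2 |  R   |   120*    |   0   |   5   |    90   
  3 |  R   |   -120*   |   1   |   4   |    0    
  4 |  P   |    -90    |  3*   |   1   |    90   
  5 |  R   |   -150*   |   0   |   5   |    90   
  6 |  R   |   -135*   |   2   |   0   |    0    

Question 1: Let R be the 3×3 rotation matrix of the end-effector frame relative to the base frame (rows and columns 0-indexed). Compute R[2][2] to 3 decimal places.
0.808

End-effector z-axis (col 2 of R) = (-0.2500,0.5335,0.8080)
R[2][2] = 0.8080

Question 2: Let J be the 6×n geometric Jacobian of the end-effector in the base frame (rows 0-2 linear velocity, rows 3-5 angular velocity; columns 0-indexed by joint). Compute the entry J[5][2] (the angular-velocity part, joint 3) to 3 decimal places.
0.500

axis z_2 = (0.0000,0.8660,0.5000); lever o_n−o_2 = (-5.6292,1.9240,3.1316)
cross product → J_v[:, 2] = (1.7500,-2.8146,4.8750)
J_ω[:, 2] = z_2
entry J[5][2] = 0.5000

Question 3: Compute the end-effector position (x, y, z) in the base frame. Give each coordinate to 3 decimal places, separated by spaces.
after link 1: o_1 = (0.0000, 5.0000, 0.0000)
after link 2: o_2 = (-0.0000, 2.5000, 4.3301)
after link 3: o_3 = (-3.4641, 4.3660, 3.0981)
after link 4: o_4 = (-2.9641, 7.3971, 3.8481)
after link 5: o_5 = (-5.1292, 3.3571, 5.8457)
after link 6: o_6 = (-5.6292, 4.4240, 7.4617)

-5.629 4.424 7.462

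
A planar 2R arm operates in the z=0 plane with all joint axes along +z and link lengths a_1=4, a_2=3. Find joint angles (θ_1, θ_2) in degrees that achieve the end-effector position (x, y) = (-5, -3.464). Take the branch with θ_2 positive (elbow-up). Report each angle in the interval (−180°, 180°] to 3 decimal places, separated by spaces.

-170.572 60.002

cos θ_2 = (36.9993−4²−3²)/(2·4·3) = 0.5000; θ_2 = 60.0019° (elbow-up)
β = atan2(-3.4640,-5.0000) = -145.2858°; ψ = atan2(2.5981,5.4999) = 25.2858°
θ_1 = β − ψ = -170.5716°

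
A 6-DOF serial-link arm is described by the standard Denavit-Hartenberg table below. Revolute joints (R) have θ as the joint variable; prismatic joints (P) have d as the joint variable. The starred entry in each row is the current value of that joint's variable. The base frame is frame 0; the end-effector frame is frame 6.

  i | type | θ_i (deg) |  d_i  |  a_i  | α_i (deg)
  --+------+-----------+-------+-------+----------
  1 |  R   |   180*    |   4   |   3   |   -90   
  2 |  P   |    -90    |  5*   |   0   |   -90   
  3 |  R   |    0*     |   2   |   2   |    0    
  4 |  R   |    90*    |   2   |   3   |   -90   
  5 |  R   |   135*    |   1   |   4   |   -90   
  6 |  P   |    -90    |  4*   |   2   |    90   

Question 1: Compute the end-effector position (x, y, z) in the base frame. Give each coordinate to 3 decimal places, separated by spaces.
after link 1: o_1 = (-3.0000, 0.0000, 4.0000)
after link 2: o_2 = (-3.0000, -5.0000, 4.0000)
after link 3: o_3 = (-5.0000, -5.0000, 6.0000)
after link 4: o_4 = (-7.0000, -2.0000, 6.0000)
after link 5: o_5 = (-4.1716, -4.8284, 5.0000)
after link 6: o_6 = (-7.0000, -7.6569, 3.0000)

-7.000 -7.657 3.000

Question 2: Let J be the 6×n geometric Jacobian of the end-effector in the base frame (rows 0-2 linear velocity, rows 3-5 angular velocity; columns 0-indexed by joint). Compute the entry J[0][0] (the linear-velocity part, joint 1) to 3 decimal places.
7.657

axis z_0 = ẑ; lever o_n−o_0 = (-7.0000,-7.6569,3.0000)
cross product → J_v[:, 0] = (7.6569,-7.0000,0.0000)
J_ω[:, 0] = z_0
entry J[0][0] = 7.6569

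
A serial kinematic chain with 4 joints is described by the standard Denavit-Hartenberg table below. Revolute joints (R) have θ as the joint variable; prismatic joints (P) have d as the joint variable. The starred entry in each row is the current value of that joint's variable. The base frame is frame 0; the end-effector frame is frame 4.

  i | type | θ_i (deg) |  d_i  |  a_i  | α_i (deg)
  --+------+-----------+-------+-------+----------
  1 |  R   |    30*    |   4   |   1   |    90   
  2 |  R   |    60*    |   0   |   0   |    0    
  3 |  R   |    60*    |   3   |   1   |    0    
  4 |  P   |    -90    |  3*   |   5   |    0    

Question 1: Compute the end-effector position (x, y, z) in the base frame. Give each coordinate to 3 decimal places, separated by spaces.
after link 1: o_1 = (0.8660, 0.5000, 4.0000)
after link 2: o_2 = (0.8660, 0.5000, 4.0000)
after link 3: o_3 = (1.9330, -2.3481, 4.8660)
after link 4: o_4 = (7.1830, -2.7811, 7.3660)

7.183 -2.781 7.366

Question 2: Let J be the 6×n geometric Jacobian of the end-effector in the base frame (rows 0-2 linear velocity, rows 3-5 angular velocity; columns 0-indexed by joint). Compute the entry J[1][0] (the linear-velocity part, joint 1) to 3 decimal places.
axis z_0 = ẑ; lever o_n−o_0 = (7.1830,-2.7811,7.3660)
cross product → J_v[:, 0] = (2.7811,7.1830,-0.0000)
J_ω[:, 0] = z_0
entry J[1][0] = 7.1830

7.183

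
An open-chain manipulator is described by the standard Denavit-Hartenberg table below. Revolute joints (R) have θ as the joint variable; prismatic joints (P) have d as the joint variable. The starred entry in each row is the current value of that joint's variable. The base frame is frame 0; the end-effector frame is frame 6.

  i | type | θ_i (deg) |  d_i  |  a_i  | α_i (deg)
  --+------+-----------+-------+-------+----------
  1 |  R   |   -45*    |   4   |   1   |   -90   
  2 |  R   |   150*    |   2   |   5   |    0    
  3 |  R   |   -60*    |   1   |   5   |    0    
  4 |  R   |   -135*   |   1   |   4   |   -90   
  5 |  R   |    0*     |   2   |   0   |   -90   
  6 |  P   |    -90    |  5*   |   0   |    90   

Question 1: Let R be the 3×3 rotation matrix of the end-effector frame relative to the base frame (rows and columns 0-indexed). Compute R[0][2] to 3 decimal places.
End-effector z-axis (col 2 of R) = (-0.5000,0.5000,-0.7071)
R[0][2] = -0.5000

-0.500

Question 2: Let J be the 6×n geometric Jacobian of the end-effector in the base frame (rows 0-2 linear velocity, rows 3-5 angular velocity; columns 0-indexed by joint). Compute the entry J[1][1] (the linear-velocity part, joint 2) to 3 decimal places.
axis z_1 = (0.7071,0.7071,0.0000); lever o_n−o_1 = (-0.7690,-0.6452,-6.0858)
cross product → J_v[:, 1] = (-4.3033,4.3033,0.0875)
J_ω[:, 1] = z_1
entry J[1][1] = 4.3033

4.303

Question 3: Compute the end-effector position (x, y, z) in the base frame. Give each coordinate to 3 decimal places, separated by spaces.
after link 1: o_1 = (0.7071, -0.7071, 4.0000)
after link 2: o_2 = (-0.9405, 3.7690, 1.5000)
after link 3: o_3 = (-0.2334, 4.4761, -3.5000)
after link 4: o_4 = (2.4737, 3.1832, -0.6716)
after link 5: o_5 = (3.4737, 2.1832, -2.0858)
after link 6: o_6 = (-0.0619, -1.3524, -2.0858)

-0.062 -1.352 -2.086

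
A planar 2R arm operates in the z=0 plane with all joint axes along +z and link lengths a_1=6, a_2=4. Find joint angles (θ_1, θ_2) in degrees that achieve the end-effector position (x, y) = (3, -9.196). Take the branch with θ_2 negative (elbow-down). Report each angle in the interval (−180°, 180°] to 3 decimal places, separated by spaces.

cos θ_2 = (93.5664−6²−4²)/(2·6·4) = 0.8660; θ_2 = -30.0067° (elbow-down)
β = atan2(-9.1960,3.0000) = -71.9322°; ψ = atan2(-2.0004,9.4639) = -11.9351°
θ_1 = β − ψ = -59.9971°

-59.997 -30.007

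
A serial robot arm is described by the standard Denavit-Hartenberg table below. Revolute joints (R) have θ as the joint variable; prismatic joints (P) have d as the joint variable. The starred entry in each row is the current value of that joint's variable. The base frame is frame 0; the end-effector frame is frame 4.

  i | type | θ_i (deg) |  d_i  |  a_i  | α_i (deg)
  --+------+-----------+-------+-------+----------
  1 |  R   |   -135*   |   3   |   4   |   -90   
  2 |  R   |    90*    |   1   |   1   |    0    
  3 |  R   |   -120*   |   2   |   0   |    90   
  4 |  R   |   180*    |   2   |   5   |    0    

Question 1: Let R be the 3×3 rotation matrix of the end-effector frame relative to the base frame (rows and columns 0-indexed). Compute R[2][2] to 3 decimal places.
End-effector z-axis (col 2 of R) = (0.3536,0.3536,0.8660)
R[2][2] = 0.8660

0.866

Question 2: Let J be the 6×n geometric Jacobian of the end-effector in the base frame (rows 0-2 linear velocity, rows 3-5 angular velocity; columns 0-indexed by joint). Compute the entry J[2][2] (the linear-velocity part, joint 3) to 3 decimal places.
axis z_2 = (0.7071,-0.7071,0.0000); lever o_n−o_2 = (5.1832,2.3548,-0.7679)
cross product → J_v[:, 2] = (0.5430,0.5430,5.3301)
J_ω[:, 2] = z_2
entry J[2][2] = 5.3301

5.330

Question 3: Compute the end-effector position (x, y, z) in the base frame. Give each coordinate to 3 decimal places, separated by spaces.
3.062 -1.181 1.232

after link 1: o_1 = (-2.8284, -2.8284, 3.0000)
after link 2: o_2 = (-2.1213, -3.5355, 2.0000)
after link 3: o_3 = (-0.7071, -4.9497, 2.0000)
after link 4: o_4 = (3.0619, -1.1808, 1.2321)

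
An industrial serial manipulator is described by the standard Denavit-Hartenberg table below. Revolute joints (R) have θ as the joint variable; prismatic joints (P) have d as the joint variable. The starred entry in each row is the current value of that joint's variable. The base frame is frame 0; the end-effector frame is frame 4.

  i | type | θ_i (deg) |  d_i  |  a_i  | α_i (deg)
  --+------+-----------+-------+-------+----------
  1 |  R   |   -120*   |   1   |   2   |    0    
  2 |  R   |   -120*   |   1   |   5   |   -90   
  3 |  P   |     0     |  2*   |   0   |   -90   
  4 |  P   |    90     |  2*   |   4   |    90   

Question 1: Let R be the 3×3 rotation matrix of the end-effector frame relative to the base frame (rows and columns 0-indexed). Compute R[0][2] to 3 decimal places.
-0.500

End-effector z-axis (col 2 of R) = (-0.5000,0.8660,-0.0000)
R[0][2] = -0.5000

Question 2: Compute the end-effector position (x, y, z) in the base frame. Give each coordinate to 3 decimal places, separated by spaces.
-1.768 3.598 -0.000

after link 1: o_1 = (-1.0000, -1.7321, 1.0000)
after link 2: o_2 = (-3.5000, 2.5981, 2.0000)
after link 3: o_3 = (-5.2321, 1.5981, 2.0000)
after link 4: o_4 = (-1.7679, 3.5981, -0.0000)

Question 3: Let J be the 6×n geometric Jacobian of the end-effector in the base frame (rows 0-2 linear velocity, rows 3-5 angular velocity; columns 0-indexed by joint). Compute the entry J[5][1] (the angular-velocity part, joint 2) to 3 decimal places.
axis z_1 = (0.0000,0.0000,1.0000); lever o_n−o_1 = (-0.7679,5.3301,-1.0000)
cross product → J_v[:, 1] = (-5.3301,-0.7679,0.0000)
J_ω[:, 1] = z_1
entry J[5][1] = 1.0000

1.000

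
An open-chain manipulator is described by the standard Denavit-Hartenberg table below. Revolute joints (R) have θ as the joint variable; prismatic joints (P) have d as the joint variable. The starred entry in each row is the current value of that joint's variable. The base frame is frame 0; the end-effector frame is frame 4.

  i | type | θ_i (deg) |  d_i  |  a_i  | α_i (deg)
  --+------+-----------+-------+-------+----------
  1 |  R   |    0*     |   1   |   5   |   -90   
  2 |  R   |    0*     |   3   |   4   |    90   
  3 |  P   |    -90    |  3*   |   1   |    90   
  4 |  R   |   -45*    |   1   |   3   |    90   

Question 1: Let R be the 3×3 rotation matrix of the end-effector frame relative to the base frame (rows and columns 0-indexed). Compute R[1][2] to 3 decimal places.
End-effector z-axis (col 2 of R) = (-0.0000,0.7071,-0.7071)
R[1][2] = 0.7071

0.707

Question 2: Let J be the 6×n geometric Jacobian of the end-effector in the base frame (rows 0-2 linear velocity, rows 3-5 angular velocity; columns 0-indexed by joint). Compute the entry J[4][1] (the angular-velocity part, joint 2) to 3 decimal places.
axis z_1 = (0.0000,1.0000,0.0000); lever o_n−o_1 = (3.0000,-0.1213,0.8787)
cross product → J_v[:, 1] = (0.8787,0.0000,-3.0000)
J_ω[:, 1] = z_1
entry J[4][1] = 1.0000

1.000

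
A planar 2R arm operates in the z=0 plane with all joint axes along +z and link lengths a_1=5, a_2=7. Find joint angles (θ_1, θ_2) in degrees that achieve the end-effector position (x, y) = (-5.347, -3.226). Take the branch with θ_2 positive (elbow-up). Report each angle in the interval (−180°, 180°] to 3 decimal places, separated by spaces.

135.000 120.002

cos θ_2 = (38.9975−5²−7²)/(2·5·7) = -0.5000; θ_2 = 120.0024° (elbow-up)
β = atan2(-3.2260,-5.3470) = -148.8962°; ψ = atan2(6.0620,1.4997) = 76.1040°
θ_1 = β − ψ = -225.0002°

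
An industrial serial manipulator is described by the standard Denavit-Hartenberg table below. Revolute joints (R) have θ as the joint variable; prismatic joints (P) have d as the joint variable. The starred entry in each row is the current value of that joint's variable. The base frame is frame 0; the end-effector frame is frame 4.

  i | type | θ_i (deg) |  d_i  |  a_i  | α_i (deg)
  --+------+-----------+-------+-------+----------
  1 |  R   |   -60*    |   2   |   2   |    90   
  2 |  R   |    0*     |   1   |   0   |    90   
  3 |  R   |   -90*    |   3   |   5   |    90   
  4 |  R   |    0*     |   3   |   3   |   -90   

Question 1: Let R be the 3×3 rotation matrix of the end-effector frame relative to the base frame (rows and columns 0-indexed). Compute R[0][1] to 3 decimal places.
0.500

End-effector y-axis (col 1 of R) = (0.5000,-0.8660,0.0000)
R[0][1] = 0.5000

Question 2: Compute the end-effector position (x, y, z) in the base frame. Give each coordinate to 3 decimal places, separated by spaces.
after link 1: o_1 = (1.0000, -1.7321, 2.0000)
after link 2: o_2 = (0.1340, -2.2321, 2.0000)
after link 3: o_3 = (4.4641, 0.2679, -1.0000)
after link 4: o_4 = (5.5622, 4.3660, -1.0000)

5.562 4.366 -1.000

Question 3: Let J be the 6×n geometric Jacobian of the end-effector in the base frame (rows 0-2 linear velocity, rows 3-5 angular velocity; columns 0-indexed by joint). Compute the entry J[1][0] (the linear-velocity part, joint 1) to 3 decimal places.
5.562

axis z_0 = ẑ; lever o_n−o_0 = (5.5622,4.3660,-1.0000)
cross product → J_v[:, 0] = (-4.3660,5.5622,0.0000)
J_ω[:, 0] = z_0
entry J[1][0] = 5.5622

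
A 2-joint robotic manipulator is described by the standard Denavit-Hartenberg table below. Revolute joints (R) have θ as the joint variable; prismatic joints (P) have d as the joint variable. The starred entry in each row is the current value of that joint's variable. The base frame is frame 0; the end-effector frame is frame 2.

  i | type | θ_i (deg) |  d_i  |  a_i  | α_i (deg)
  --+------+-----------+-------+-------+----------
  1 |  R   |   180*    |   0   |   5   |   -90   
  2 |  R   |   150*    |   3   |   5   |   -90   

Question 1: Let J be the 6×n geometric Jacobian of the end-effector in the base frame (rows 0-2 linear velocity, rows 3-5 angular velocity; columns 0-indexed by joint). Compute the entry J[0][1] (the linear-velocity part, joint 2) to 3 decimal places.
2.500

axis z_1 = (-0.0000,-1.0000,0.0000); lever o_n−o_1 = (4.3301,-3.0000,-2.5000)
cross product → J_v[:, 1] = (2.5000,-0.0000,4.3301)
J_ω[:, 1] = z_1
entry J[0][1] = 2.5000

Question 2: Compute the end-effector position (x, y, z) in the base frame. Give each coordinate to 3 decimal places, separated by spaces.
-0.670 -3.000 -2.500

after link 1: o_1 = (-5.0000, 0.0000, 0.0000)
after link 2: o_2 = (-0.6699, -3.0000, -2.5000)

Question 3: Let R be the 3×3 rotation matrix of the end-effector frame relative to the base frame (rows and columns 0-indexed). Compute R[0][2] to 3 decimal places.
0.500

End-effector z-axis (col 2 of R) = (0.5000,-0.0000,0.8660)
R[0][2] = 0.5000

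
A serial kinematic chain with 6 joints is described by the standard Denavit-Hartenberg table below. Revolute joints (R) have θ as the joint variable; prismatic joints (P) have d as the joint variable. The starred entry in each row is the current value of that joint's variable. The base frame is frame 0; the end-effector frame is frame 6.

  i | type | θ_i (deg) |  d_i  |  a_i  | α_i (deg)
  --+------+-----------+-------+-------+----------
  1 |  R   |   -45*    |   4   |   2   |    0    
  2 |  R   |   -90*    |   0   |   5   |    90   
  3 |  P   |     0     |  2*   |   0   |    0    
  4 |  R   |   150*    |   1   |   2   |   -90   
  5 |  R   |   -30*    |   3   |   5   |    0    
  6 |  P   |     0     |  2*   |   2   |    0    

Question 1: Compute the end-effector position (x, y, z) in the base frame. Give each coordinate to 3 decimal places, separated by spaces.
after link 1: o_1 = (1.4142, -1.4142, 4.0000)
after link 2: o_2 = (-2.1213, -4.9497, 4.0000)
after link 3: o_3 = (-3.5355, -3.5355, 4.0000)
after link 4: o_4 = (-3.0179, -1.6037, 5.0000)
after link 5: o_5 = (-1.0734, 3.8764, 4.5670)
after link 6: o_6 = (-0.0127, 6.3513, 3.7010)

-0.013 6.351 3.701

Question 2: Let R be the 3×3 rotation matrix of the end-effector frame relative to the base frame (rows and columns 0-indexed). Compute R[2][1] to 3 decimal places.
0.250

End-effector y-axis (col 1 of R) = (0.9186,-0.3062,0.2500)
R[2][1] = 0.2500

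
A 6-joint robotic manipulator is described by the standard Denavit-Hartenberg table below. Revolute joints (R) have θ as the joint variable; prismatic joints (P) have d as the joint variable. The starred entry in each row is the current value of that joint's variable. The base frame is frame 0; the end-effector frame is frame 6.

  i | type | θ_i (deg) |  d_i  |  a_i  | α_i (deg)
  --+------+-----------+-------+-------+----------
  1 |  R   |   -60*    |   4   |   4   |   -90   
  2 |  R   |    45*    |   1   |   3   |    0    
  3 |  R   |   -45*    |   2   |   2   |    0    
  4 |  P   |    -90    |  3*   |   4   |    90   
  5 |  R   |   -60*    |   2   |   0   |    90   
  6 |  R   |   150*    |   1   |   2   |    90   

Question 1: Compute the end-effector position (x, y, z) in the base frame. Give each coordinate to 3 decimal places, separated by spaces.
8.623 -0.935 4.147

after link 1: o_1 = (2.0000, -3.4641, 4.0000)
after link 2: o_2 = (3.9267, -4.8012, 1.8787)
after link 3: o_3 = (6.6587, -5.5333, 1.8787)
after link 4: o_4 = (9.2568, -4.0333, 5.8787)
after link 5: o_5 = (8.2568, -2.3012, 5.8787)
after link 6: o_6 = (8.6228, -0.9352, 4.1466)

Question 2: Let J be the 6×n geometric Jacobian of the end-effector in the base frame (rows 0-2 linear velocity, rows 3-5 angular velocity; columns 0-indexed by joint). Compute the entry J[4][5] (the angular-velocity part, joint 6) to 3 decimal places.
axis z_5 = (-0.4330,-0.2500,-0.8660); lever o_n−o_5 = (0.3660,1.3660,-1.7321)
cross product → J_v[:, 5] = (1.6160,-1.0670,-0.5000)
J_ω[:, 5] = z_5
entry J[4][5] = -0.2500

-0.250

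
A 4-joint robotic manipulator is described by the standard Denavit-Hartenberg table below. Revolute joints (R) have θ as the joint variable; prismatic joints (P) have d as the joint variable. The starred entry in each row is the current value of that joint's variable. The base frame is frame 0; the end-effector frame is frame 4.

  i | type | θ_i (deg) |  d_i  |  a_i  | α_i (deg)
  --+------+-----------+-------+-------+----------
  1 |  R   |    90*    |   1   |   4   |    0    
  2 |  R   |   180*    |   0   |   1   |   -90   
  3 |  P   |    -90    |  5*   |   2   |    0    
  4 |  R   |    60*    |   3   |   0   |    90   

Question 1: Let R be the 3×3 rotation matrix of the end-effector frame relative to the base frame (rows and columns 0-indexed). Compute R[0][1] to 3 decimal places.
End-effector y-axis (col 1 of R) = (1.0000,-0.0000,0.0000)
R[0][1] = 1.0000

1.000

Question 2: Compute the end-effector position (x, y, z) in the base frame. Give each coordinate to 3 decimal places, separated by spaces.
after link 1: o_1 = (0.0000, 4.0000, 1.0000)
after link 2: o_2 = (0.0000, 3.0000, 1.0000)
after link 3: o_3 = (5.0000, 3.0000, 3.0000)
after link 4: o_4 = (8.0000, 3.0000, 3.0000)

8.000 3.000 3.000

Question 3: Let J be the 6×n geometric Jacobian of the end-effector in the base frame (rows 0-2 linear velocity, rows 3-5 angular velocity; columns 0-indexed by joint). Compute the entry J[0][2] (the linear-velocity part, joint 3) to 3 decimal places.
1.000

prismatic axis z_2 = (1.0000,-0.0000,0.0000)
J_v[:, 2] = z_2; J_ω[:, 2] = (0,0,0)
entry J[0][2] = 1.0000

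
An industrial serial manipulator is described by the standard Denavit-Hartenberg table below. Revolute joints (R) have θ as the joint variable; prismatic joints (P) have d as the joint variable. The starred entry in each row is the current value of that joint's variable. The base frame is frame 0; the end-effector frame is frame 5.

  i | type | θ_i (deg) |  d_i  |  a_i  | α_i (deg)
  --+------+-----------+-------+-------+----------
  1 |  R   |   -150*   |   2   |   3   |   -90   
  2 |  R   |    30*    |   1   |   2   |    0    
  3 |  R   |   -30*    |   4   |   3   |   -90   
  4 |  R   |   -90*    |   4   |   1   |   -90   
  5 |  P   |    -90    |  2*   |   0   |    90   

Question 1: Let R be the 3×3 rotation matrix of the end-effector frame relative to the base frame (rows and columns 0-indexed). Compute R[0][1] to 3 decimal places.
-0.866

End-effector y-axis (col 1 of R) = (-0.8660,-0.5000,-0.0000)
R[0][1] = -0.8660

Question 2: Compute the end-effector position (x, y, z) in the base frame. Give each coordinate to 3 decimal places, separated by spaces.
after link 1: o_1 = (-2.5981, -1.5000, 2.0000)
after link 2: o_2 = (-3.5981, -3.2321, 1.0000)
after link 3: o_3 = (-4.1962, -8.1962, 1.0000)
after link 4: o_4 = (-3.6962, -9.0622, -3.0000)
after link 5: o_5 = (-5.4282, -10.0622, -3.0000)

-5.428 -10.062 -3.000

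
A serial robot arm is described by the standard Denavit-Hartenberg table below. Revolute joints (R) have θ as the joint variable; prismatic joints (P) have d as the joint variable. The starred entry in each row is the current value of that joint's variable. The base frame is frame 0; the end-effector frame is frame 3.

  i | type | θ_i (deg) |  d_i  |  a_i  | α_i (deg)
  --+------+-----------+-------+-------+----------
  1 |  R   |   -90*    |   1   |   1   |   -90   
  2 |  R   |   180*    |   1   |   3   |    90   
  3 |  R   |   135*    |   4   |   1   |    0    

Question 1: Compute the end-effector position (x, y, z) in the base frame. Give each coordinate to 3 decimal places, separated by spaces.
1.707 1.293 -3.000

after link 1: o_1 = (0.0000, -1.0000, 1.0000)
after link 2: o_2 = (1.0000, 2.0000, 1.0000)
after link 3: o_3 = (1.7071, 1.2929, -3.0000)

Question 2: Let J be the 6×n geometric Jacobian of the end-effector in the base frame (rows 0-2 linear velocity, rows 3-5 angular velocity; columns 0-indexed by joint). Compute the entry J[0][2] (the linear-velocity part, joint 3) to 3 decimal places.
-0.707

axis z_2 = (0.0000,-0.0000,-1.0000); lever o_n−o_2 = (0.7071,-0.7071,-4.0000)
cross product → J_v[:, 2] = (-0.7071,-0.7071,0.0000)
J_ω[:, 2] = z_2
entry J[0][2] = -0.7071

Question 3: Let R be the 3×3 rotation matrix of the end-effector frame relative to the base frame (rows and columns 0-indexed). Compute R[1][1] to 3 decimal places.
-0.707

End-effector y-axis (col 1 of R) = (-0.7071,-0.7071,0.0000)
R[1][1] = -0.7071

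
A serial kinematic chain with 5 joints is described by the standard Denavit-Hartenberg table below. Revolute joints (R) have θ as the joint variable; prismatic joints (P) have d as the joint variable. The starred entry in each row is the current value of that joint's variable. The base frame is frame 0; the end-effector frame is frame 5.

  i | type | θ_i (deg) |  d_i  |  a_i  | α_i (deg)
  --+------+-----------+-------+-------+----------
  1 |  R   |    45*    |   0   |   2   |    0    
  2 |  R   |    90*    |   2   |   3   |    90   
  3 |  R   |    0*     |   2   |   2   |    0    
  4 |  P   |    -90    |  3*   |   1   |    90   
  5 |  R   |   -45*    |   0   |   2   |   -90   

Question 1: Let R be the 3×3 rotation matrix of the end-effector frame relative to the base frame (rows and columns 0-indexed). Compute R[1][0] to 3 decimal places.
-0.500

End-effector x-axis (col 0 of R) = (-0.5000,-0.5000,-0.7071)
R[1][0] = -0.5000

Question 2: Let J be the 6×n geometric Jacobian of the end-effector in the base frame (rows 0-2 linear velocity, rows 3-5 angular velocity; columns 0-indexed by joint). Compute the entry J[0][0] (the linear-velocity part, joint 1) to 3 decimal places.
axis z_0 = ẑ; lever o_n−o_0 = (0.4142,7.4853,-0.4142)
cross product → J_v[:, 0] = (-7.4853,0.4142,0.0000)
J_ω[:, 0] = z_0
entry J[0][0] = -7.4853

-7.485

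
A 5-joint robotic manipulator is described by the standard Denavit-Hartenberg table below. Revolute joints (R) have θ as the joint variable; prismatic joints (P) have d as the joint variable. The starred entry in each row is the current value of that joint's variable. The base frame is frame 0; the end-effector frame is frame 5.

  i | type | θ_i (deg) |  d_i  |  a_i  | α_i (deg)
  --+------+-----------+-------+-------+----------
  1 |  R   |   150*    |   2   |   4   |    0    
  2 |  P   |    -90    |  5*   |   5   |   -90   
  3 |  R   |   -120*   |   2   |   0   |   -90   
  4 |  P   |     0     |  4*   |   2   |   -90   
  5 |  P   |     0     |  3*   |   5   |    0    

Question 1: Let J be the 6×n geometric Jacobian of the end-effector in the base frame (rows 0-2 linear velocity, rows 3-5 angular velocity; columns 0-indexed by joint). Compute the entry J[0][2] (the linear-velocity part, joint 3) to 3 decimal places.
4.031

axis z_2 = (-0.8660,0.5000,0.0000); lever o_n−o_2 = (0.8481,-0.5311,8.0622)
cross product → J_v[:, 2] = (4.0311,6.9821,0.0359)
J_ω[:, 2] = z_2
entry J[0][2] = 4.0311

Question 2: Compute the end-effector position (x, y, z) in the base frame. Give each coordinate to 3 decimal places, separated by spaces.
after link 1: o_1 = (-3.4641, 2.0000, 2.0000)
after link 2: o_2 = (-0.9641, 6.3301, 7.0000)
after link 3: o_3 = (-2.6962, 7.3301, 7.0000)
after link 4: o_4 = (-1.4641, 9.4641, 10.7321)
after link 5: o_5 = (-0.1160, 5.7990, 15.0622)

-0.116 5.799 15.062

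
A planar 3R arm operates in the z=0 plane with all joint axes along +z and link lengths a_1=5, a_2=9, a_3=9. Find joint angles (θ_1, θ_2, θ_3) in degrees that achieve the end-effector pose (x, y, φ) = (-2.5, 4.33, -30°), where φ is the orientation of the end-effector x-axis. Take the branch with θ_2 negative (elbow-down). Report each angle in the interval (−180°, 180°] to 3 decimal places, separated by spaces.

158.758 -30.003 -158.755

wrist centre = target − a_3·(cos φ, sin φ) = (-10.2942, 8.8300)
cos θ_2 = (183.9400−5²−9²)/(2·5·9) = 0.8660; θ_2 = -30.0029° (elbow-down)
β = atan2(8.8300,-10.2942) = 139.3783°; ψ = atan2(-4.5004,12.7940) = -19.3797°
θ_1 = β − ψ = 158.7580°
θ_3 = φ − θ_1 − θ_2 = -158.7551° (wrapped to (-180°,180°])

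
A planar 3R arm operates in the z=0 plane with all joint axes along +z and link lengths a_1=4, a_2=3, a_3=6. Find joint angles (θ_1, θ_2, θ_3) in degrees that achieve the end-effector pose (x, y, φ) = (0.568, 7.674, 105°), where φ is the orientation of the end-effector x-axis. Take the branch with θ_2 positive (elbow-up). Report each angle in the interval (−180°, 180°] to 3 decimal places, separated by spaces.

wrist centre = target − a_3·(cos φ, sin φ) = (2.1209, 1.8784)
cos θ_2 = (8.0268−4²−3²)/(2·4·3) = -0.7072; θ_2 = 135.0088° (elbow-up)
β = atan2(1.8784,2.1209) = 41.5306°; ψ = atan2(2.1210,1.8784) = 48.4719°
θ_1 = β − ψ = -6.9413°
θ_3 = φ − θ_1 − θ_2 = -23.0675° (wrapped to (-180°,180°])

-6.941 135.009 -23.067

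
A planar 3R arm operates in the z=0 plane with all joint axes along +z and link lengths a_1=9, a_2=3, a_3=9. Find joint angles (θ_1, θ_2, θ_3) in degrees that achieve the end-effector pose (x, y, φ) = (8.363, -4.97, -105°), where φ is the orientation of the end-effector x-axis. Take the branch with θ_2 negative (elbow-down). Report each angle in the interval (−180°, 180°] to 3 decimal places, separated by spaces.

wrist centre = target − a_3·(cos φ, sin φ) = (10.6924, 3.7233)
cos θ_2 = (128.1900−9²−3²)/(2·9·3) = 0.7072; θ_2 = -44.9906° (elbow-down)
β = atan2(3.7233,10.6924) = 19.1993°; ψ = atan2(-2.1210,11.1217) = -10.7970°
θ_1 = β − ψ = 29.9963°
θ_3 = φ − θ_1 − θ_2 = -90.0057° (wrapped to (-180°,180°])

29.996 -44.991 -90.006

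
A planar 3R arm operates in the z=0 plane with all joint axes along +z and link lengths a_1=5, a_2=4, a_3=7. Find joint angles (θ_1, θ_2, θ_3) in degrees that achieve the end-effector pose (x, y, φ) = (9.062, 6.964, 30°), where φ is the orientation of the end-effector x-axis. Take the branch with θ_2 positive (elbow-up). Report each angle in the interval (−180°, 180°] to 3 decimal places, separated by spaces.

0.000 120.003 -90.003

wrist centre = target − a_3·(cos φ, sin φ) = (2.9998, 3.4640)
cos θ_2 = (20.9982−5²−4²)/(2·5·4) = -0.5000; θ_2 = 120.0029° (elbow-up)
β = atan2(3.4640,2.9998) = 49.1075°; ψ = atan2(3.4640,2.9998) = 49.1074°
θ_1 = β − ψ = 0.0000°
θ_3 = φ − θ_1 − θ_2 = -90.0029° (wrapped to (-180°,180°])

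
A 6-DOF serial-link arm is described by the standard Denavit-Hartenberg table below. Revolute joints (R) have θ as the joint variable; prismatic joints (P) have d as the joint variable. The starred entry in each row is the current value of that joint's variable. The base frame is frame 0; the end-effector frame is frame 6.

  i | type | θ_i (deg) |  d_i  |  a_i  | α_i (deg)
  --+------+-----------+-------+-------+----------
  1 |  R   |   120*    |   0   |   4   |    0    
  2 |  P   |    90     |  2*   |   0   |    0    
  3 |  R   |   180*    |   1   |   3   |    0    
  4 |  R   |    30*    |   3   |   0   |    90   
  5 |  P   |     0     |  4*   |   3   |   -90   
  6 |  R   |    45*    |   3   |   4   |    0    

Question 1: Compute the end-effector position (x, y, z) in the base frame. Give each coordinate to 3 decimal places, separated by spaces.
after link 1: o_1 = (-2.0000, 3.4641, 0.0000)
after link 2: o_2 = (-2.0000, 3.4641, 2.0000)
after link 3: o_3 = (0.5981, 4.9641, 3.0000)
after link 4: o_4 = (0.5981, 4.9641, 6.0000)
after link 5: o_5 = (5.5622, 5.5622, 6.0000)
after link 6: o_6 = (4.5269, 9.4259, 9.0000)

4.527 9.426 9.000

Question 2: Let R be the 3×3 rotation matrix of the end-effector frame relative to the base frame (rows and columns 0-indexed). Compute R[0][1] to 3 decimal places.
-0.966

End-effector y-axis (col 1 of R) = (-0.9659,-0.2588,0.0000)
R[0][1] = -0.9659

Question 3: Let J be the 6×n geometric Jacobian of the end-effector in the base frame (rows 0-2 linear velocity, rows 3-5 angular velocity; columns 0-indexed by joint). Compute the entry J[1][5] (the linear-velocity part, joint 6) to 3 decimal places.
axis z_5 = (0.0000,0.0000,1.0000); lever o_n−o_5 = (-1.0353,3.8637,3.0000)
cross product → J_v[:, 5] = (-3.8637,-1.0353,0.0000)
J_ω[:, 5] = z_5
entry J[1][5] = -1.0353

-1.035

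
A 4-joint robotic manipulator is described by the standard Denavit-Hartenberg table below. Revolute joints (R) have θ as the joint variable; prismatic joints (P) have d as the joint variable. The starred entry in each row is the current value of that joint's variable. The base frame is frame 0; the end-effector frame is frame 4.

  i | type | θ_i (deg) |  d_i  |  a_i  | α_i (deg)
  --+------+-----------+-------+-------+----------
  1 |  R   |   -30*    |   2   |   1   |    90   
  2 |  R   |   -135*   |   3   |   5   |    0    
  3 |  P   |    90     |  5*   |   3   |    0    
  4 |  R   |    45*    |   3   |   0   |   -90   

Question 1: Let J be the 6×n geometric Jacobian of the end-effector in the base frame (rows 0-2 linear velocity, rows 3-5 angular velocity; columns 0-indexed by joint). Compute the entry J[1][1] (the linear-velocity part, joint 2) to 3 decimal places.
axis z_1 = (-0.5000,-0.8660,0.0000); lever o_n−o_1 = (-6.7247,-8.8192,-5.6569)
cross product → J_v[:, 1] = (4.8990,-2.8284,-1.4142)
J_ω[:, 1] = z_1
entry J[1][1] = -2.8284

-2.828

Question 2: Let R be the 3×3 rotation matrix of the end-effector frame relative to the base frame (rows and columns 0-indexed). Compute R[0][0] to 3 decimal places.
0.866

End-effector x-axis (col 0 of R) = (0.8660,-0.5000,0.0000)
R[0][0] = 0.8660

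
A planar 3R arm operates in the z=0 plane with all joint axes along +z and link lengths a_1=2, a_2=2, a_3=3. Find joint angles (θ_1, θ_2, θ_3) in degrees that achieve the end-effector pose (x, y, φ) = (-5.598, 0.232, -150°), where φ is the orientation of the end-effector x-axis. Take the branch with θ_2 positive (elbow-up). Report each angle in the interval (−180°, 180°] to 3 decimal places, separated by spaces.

119.997 60.005 29.997

wrist centre = target − a_3·(cos φ, sin φ) = (-2.9999, 1.7320)
cos θ_2 = (11.9994−2²−2²)/(2·2·2) = 0.4999; θ_2 = 60.0052° (elbow-up)
β = atan2(1.7320,-2.9999) = 150.0001°; ψ = atan2(1.7321,2.9998) = 30.0026°
θ_1 = β − ψ = 119.9975°
θ_3 = φ − θ_1 − θ_2 = 29.9973° (wrapped to (-180°,180°])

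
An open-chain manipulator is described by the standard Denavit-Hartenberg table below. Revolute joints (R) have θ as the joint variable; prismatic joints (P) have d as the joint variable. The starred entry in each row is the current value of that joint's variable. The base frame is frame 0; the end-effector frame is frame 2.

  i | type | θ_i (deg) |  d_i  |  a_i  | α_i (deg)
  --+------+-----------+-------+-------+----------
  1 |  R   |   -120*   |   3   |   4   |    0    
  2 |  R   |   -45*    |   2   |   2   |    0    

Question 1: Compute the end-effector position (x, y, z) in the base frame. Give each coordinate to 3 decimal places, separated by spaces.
-3.932 -3.982 5.000

after link 1: o_1 = (-2.0000, -3.4641, 3.0000)
after link 2: o_2 = (-3.9319, -3.9817, 5.0000)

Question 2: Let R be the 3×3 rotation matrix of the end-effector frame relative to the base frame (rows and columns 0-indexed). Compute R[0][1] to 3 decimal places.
End-effector y-axis (col 1 of R) = (0.2588,-0.9659,0.0000)
R[0][1] = 0.2588

0.259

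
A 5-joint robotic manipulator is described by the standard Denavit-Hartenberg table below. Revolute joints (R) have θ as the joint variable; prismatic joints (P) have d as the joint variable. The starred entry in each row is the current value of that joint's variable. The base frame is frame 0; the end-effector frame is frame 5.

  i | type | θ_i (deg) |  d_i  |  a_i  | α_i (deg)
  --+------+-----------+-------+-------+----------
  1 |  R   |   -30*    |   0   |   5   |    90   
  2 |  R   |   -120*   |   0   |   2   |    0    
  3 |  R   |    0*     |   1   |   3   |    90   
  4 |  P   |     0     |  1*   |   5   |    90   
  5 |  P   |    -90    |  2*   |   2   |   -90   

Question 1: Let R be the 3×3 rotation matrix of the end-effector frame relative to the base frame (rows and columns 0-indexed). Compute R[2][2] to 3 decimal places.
End-effector z-axis (col 2 of R) = (-0.4330,0.2500,-0.8660)
R[2][2] = -0.8660

-0.866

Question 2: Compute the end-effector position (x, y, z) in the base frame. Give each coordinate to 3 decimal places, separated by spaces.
after link 1: o_1 = (4.3301, -2.5000, 0.0000)
after link 2: o_2 = (3.4641, -2.0000, -1.7321)
after link 3: o_3 = (1.6651, -2.1160, -4.3301)
after link 4: o_4 = (-1.2500, -0.4330, -8.1603)
after link 5: o_5 = (1.2500, 0.4330, -9.1603)

1.250 0.433 -9.160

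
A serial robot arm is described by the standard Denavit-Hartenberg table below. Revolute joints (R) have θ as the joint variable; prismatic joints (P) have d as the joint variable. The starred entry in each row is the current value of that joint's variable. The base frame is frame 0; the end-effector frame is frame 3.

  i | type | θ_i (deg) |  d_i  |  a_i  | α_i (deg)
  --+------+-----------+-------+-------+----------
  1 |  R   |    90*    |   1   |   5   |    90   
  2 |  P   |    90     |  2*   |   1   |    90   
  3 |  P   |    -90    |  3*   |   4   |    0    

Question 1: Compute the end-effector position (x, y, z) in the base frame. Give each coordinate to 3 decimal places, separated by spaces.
-2.000 8.000 2.000

after link 1: o_1 = (0.0000, 5.0000, 1.0000)
after link 2: o_2 = (2.0000, 5.0000, 2.0000)
after link 3: o_3 = (-2.0000, 8.0000, 2.0000)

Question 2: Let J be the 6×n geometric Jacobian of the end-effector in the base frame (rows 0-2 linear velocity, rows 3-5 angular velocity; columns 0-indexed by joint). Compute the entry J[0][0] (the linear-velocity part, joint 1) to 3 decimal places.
axis z_0 = ẑ; lever o_n−o_0 = (-2.0000,8.0000,2.0000)
cross product → J_v[:, 0] = (-8.0000,-2.0000,0.0000)
J_ω[:, 0] = z_0
entry J[0][0] = -8.0000

-8.000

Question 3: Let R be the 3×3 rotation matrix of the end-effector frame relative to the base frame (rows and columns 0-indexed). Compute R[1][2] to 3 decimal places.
1.000

End-effector z-axis (col 2 of R) = (0.0000,1.0000,-0.0000)
R[1][2] = 1.0000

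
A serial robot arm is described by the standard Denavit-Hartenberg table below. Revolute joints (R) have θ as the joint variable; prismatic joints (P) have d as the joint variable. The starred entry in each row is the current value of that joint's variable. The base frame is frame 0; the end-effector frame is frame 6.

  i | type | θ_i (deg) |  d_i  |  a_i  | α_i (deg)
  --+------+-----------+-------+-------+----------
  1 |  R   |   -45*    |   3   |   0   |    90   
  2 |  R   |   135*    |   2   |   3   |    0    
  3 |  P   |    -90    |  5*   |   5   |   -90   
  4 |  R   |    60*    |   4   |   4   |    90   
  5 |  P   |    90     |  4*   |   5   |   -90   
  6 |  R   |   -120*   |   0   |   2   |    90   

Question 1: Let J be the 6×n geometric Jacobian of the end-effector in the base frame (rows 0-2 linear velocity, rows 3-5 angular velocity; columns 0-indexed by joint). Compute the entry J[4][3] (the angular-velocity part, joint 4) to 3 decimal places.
axis z_3 = (-0.5000,0.5000,0.7071); lever o_n−o_3 = (-0.0950,0.9409,10.5812)
cross product → J_v[:, 3] = (4.6253,5.2234,-0.4229)
J_ω[:, 3] = z_3
entry J[4][3] = 0.5000

0.500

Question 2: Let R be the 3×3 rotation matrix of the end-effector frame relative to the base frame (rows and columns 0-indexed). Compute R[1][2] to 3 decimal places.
-0.040

End-effector z-axis (col 2 of R) = (0.3933,-0.0397,-0.9186)
R[1][2] = -0.0397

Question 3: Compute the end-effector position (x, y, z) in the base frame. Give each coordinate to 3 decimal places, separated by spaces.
-4.045 -5.009 19.238

after link 1: o_1 = (0.0000, 0.0000, 3.0000)
after link 2: o_2 = (-2.9142, 0.0858, 5.1213)
after link 3: o_3 = (-3.9497, -5.9497, 8.6569)
after link 4: o_4 = (-2.5003, -2.5003, 12.8995)
after link 5: o_5 = (-4.6824, -3.1465, 18.8845)
after link 6: o_6 = (-4.0448, -5.0089, 19.2381)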